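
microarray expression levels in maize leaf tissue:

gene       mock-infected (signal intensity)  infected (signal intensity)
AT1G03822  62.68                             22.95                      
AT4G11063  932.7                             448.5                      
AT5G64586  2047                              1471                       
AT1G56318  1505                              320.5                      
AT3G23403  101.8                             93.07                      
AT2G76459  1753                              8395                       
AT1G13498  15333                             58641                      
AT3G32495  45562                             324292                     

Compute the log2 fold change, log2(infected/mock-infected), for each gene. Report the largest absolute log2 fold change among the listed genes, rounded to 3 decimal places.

2.831

log2(22.95/62.68) = -1.450  (AT1G03822)
log2(448.5/932.7) = -1.056  (AT4G11063)
log2(1471/2047) = -0.477  (AT5G64586)
log2(320.5/1505) = -2.231  (AT1G56318)
log2(93.07/101.8) = -0.129  (AT3G23403)
log2(8395/1753) = 2.260  (AT2G76459)
log2(58641/15333) = 1.935  (AT1G13498)
log2(324292/45562) = 2.831  (AT3G32495)
The largest magnitude belongs to AT3G32495.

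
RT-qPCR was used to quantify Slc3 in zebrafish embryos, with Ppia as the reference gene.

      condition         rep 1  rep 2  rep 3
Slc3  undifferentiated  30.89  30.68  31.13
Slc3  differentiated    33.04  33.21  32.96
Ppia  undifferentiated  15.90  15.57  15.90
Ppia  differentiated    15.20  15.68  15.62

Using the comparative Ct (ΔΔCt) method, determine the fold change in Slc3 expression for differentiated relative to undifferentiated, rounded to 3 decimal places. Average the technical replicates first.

Mean Ct: Slc3 undifferentiated 30.900; Slc3 differentiated 33.070; Ppia undifferentiated 15.790; Ppia differentiated 15.500
ΔCt(undifferentiated) = 30.900 − 15.790 = 15.110
ΔCt(differentiated) = 33.070 − 15.500 = 17.570
ΔΔCt = 17.570 − 15.110 = 2.460
Fold change = 2^(−2.460) = 0.1817

0.182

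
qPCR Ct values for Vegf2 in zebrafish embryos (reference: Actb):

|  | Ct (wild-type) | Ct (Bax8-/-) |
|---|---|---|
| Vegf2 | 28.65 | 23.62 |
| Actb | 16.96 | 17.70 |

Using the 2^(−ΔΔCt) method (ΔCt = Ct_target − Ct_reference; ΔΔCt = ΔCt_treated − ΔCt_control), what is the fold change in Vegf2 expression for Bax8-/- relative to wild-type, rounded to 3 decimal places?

54.569

ΔCt(wild-type) = 28.650 − 16.960 = 11.690
ΔCt(Bax8-/-) = 23.620 − 17.700 = 5.920
ΔΔCt = 5.920 − 11.690 = -5.770
Fold change = 2^(−(-5.770)) = 2^5.770 = 54.5686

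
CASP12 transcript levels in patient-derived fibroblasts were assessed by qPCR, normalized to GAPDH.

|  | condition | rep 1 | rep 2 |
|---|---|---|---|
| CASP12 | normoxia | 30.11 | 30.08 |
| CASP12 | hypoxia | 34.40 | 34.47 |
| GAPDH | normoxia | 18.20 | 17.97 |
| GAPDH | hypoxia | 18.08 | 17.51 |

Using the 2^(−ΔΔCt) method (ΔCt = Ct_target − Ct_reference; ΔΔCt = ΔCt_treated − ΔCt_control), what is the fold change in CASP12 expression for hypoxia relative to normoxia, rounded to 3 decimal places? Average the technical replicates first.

Mean Ct: CASP12 normoxia 30.095; CASP12 hypoxia 34.435; GAPDH normoxia 18.085; GAPDH hypoxia 17.795
ΔCt(normoxia) = 30.095 − 18.085 = 12.010
ΔCt(hypoxia) = 34.435 − 17.795 = 16.640
ΔΔCt = 16.640 − 12.010 = 4.630
Fold change = 2^(−4.630) = 0.0404

0.040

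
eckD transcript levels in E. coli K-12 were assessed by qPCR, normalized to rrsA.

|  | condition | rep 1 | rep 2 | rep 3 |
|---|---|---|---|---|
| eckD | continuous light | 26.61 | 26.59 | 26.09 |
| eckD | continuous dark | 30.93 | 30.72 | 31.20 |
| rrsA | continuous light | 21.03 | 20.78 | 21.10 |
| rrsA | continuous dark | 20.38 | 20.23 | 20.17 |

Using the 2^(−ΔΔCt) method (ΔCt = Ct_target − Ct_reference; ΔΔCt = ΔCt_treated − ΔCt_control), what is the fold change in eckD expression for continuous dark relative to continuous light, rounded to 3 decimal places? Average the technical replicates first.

0.027

Mean Ct: eckD continuous light 26.430; eckD continuous dark 30.950; rrsA continuous light 20.970; rrsA continuous dark 20.260
ΔCt(continuous light) = 26.430 − 20.970 = 5.460
ΔCt(continuous dark) = 30.950 − 20.260 = 10.690
ΔΔCt = 10.690 − 5.460 = 5.230
Fold change = 2^(−5.230) = 0.0266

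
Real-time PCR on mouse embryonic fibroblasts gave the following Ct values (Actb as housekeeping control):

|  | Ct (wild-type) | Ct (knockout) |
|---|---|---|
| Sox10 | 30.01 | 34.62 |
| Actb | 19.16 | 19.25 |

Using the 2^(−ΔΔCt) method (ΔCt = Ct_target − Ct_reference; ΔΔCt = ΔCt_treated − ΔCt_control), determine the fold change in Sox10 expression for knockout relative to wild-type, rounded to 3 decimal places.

ΔCt(wild-type) = 30.010 − 19.160 = 10.850
ΔCt(knockout) = 34.620 − 19.250 = 15.370
ΔΔCt = 15.370 − 10.850 = 4.520
Fold change = 2^(−4.520) = 0.0436

0.044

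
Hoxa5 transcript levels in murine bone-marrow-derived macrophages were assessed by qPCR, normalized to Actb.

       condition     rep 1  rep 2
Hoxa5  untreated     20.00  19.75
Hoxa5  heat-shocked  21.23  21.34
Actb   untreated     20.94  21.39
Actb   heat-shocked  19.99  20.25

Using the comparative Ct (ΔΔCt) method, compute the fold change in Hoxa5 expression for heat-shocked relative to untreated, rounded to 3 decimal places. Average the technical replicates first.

0.182

Mean Ct: Hoxa5 untreated 19.875; Hoxa5 heat-shocked 21.285; Actb untreated 21.165; Actb heat-shocked 20.120
ΔCt(untreated) = 19.875 − 21.165 = -1.290
ΔCt(heat-shocked) = 21.285 − 20.120 = 1.165
ΔΔCt = 1.165 − (-1.290) = 2.455
Fold change = 2^(−2.455) = 0.1824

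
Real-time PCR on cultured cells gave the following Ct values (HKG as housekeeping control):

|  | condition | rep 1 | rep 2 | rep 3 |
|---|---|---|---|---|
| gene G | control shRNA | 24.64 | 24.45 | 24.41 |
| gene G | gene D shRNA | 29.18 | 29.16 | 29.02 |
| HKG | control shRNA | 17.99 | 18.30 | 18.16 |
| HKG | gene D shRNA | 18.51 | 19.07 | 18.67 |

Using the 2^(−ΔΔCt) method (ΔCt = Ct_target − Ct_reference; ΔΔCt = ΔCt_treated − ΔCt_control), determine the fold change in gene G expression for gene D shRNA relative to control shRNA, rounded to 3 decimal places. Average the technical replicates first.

Mean Ct: gene G control shRNA 24.500; gene G gene D shRNA 29.120; HKG control shRNA 18.150; HKG gene D shRNA 18.750
ΔCt(control shRNA) = 24.500 − 18.150 = 6.350
ΔCt(gene D shRNA) = 29.120 − 18.750 = 10.370
ΔΔCt = 10.370 − 6.350 = 4.020
Fold change = 2^(−4.020) = 0.0616

0.062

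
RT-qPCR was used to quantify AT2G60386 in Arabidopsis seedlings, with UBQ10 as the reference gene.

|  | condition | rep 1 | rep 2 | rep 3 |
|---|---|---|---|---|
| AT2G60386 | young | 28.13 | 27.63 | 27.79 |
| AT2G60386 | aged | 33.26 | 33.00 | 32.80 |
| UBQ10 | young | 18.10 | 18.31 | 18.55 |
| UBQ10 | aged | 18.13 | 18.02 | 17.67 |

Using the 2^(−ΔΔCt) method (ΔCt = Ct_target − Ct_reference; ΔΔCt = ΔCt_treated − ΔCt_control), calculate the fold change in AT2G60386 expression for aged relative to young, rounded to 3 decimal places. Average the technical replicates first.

0.021

Mean Ct: AT2G60386 young 27.850; AT2G60386 aged 33.020; UBQ10 young 18.320; UBQ10 aged 17.940
ΔCt(young) = 27.850 − 18.320 = 9.530
ΔCt(aged) = 33.020 − 17.940 = 15.080
ΔΔCt = 15.080 − 9.530 = 5.550
Fold change = 2^(−5.550) = 0.0213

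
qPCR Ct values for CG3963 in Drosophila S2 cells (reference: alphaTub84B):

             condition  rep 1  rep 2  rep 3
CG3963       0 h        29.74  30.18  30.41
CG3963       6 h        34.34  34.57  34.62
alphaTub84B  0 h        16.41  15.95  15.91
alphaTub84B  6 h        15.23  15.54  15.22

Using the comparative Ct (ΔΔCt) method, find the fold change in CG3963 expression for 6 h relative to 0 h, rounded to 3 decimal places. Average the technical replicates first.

0.028

Mean Ct: CG3963 0 h 30.110; CG3963 6 h 34.510; alphaTub84B 0 h 16.090; alphaTub84B 6 h 15.330
ΔCt(0 h) = 30.110 − 16.090 = 14.020
ΔCt(6 h) = 34.510 − 15.330 = 19.180
ΔΔCt = 19.180 − 14.020 = 5.160
Fold change = 2^(−5.160) = 0.0280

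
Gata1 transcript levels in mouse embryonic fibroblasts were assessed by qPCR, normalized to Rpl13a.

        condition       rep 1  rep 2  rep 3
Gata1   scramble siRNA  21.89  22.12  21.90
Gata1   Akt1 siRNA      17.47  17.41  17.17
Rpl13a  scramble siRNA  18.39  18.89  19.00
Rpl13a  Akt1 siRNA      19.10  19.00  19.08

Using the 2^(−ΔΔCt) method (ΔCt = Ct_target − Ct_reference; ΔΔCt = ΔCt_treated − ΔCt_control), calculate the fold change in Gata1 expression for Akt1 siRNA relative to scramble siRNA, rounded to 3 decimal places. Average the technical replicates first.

Mean Ct: Gata1 scramble siRNA 21.970; Gata1 Akt1 siRNA 17.350; Rpl13a scramble siRNA 18.760; Rpl13a Akt1 siRNA 19.060
ΔCt(scramble siRNA) = 21.970 − 18.760 = 3.210
ΔCt(Akt1 siRNA) = 17.350 − 19.060 = -1.710
ΔΔCt = -1.710 − 3.210 = -4.920
Fold change = 2^(−(-4.920)) = 2^4.920 = 30.2738

30.274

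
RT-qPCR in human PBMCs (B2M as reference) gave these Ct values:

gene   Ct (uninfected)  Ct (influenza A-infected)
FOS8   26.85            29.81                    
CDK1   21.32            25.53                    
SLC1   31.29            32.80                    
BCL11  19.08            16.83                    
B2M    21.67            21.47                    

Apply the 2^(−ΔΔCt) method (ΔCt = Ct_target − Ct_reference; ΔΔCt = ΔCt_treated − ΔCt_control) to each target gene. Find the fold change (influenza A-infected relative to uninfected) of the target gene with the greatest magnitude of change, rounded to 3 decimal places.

FOS8: ΔΔCt = (29.81−21.47) − (26.85−21.67) = 8.34 − 5.18 = 3.16; fold change = 2^-3.16 = 0.112
CDK1: ΔΔCt = (25.53−21.47) − (21.32−21.67) = 4.06 − (-0.35) = 4.41; fold change = 2^-4.41 = 0.047
SLC1: ΔΔCt = (32.80−21.47) − (31.29−21.67) = 11.33 − 9.62 = 1.71; fold change = 2^-1.71 = 0.306
BCL11: ΔΔCt = (16.83−21.47) − (19.08−21.67) = -4.64 − (-2.59) = -2.05; fold change = 2^2.05 = 4.141
CDK1 has the largest |ΔΔCt| = 4.41.

0.047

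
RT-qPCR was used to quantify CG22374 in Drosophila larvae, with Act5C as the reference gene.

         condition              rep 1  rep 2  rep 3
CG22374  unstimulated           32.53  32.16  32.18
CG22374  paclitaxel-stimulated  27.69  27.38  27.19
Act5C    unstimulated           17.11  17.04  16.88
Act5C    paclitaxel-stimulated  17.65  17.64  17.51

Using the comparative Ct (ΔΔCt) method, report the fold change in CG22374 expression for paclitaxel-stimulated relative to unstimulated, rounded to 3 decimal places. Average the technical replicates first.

Mean Ct: CG22374 unstimulated 32.290; CG22374 paclitaxel-stimulated 27.420; Act5C unstimulated 17.010; Act5C paclitaxel-stimulated 17.600
ΔCt(unstimulated) = 32.290 − 17.010 = 15.280
ΔCt(paclitaxel-stimulated) = 27.420 − 17.600 = 9.820
ΔΔCt = 9.820 − 15.280 = -5.460
Fold change = 2^(−(-5.460)) = 2^5.460 = 44.0173

44.017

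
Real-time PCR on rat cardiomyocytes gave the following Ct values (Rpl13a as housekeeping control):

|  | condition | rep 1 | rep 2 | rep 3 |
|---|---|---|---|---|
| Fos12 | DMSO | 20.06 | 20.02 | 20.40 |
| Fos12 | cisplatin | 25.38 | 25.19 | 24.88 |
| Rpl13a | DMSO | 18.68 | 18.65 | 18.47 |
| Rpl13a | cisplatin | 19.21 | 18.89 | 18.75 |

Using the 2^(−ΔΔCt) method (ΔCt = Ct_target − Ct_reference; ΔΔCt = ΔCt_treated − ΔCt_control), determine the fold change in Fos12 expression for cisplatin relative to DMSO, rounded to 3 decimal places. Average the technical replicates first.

0.040

Mean Ct: Fos12 DMSO 20.160; Fos12 cisplatin 25.150; Rpl13a DMSO 18.600; Rpl13a cisplatin 18.950
ΔCt(DMSO) = 20.160 − 18.600 = 1.560
ΔCt(cisplatin) = 25.150 − 18.950 = 6.200
ΔΔCt = 6.200 − 1.560 = 4.640
Fold change = 2^(−4.640) = 0.0401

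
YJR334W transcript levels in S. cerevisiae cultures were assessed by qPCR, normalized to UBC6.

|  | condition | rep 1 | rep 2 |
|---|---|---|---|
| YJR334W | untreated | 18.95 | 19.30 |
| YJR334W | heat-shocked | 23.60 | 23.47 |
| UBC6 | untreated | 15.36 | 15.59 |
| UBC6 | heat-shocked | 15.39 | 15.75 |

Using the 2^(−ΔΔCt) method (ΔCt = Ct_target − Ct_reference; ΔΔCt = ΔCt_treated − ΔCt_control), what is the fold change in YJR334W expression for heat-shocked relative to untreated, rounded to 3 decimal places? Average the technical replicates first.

Mean Ct: YJR334W untreated 19.125; YJR334W heat-shocked 23.535; UBC6 untreated 15.475; UBC6 heat-shocked 15.570
ΔCt(untreated) = 19.125 − 15.475 = 3.650
ΔCt(heat-shocked) = 23.535 − 15.570 = 7.965
ΔΔCt = 7.965 − 3.650 = 4.315
Fold change = 2^(−4.315) = 0.0502

0.050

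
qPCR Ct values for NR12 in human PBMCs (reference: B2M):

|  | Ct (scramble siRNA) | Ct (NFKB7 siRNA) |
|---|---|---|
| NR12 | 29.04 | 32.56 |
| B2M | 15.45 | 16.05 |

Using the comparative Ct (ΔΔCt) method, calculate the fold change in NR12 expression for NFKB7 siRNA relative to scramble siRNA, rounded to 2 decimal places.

0.13

ΔCt(scramble siRNA) = 29.040 − 15.450 = 13.590
ΔCt(NFKB7 siRNA) = 32.560 − 16.050 = 16.510
ΔΔCt = 16.510 − 13.590 = 2.920
Fold change = 2^(−2.920) = 0.132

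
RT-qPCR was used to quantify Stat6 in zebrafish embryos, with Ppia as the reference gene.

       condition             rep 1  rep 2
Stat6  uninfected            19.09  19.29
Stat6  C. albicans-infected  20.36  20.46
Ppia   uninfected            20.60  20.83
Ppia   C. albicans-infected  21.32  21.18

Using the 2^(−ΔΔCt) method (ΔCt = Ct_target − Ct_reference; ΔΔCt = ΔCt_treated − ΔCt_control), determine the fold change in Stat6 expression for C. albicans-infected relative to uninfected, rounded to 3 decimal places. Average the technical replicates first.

0.622

Mean Ct: Stat6 uninfected 19.190; Stat6 C. albicans-infected 20.410; Ppia uninfected 20.715; Ppia C. albicans-infected 21.250
ΔCt(uninfected) = 19.190 − 20.715 = -1.525
ΔCt(C. albicans-infected) = 20.410 − 21.250 = -0.840
ΔΔCt = -0.840 − (-1.525) = 0.685
Fold change = 2^(−0.685) = 0.6220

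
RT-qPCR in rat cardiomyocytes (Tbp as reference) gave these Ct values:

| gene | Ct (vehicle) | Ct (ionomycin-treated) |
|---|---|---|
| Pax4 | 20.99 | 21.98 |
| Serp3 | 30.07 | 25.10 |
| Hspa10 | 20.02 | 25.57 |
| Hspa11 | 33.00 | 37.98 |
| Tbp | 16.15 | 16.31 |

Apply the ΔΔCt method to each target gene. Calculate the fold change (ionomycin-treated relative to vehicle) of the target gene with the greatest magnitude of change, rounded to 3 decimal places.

0.024

Pax4: ΔΔCt = (21.98−16.31) − (20.99−16.15) = 5.67 − 4.84 = 0.83; fold change = 2^-0.83 = 0.563
Serp3: ΔΔCt = (25.10−16.31) − (30.07−16.15) = 8.79 − 13.92 = -5.13; fold change = 2^5.13 = 35.017
Hspa10: ΔΔCt = (25.57−16.31) − (20.02−16.15) = 9.26 − 3.87 = 5.39; fold change = 2^-5.39 = 0.024
Hspa11: ΔΔCt = (37.98−16.31) − (33.00−16.15) = 21.67 − 16.85 = 4.82; fold change = 2^-4.82 = 0.035
Hspa10 has the largest |ΔΔCt| = 5.39.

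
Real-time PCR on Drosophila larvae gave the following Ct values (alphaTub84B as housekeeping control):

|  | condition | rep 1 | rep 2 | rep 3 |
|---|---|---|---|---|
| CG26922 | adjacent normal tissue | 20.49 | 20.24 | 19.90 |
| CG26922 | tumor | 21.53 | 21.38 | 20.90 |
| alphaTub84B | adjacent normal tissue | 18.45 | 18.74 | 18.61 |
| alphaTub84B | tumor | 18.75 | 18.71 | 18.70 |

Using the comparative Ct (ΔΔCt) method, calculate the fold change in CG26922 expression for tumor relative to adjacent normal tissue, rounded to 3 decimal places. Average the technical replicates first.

Mean Ct: CG26922 adjacent normal tissue 20.210; CG26922 tumor 21.270; alphaTub84B adjacent normal tissue 18.600; alphaTub84B tumor 18.720
ΔCt(adjacent normal tissue) = 20.210 − 18.600 = 1.610
ΔCt(tumor) = 21.270 − 18.720 = 2.550
ΔΔCt = 2.550 − 1.610 = 0.940
Fold change = 2^(−0.940) = 0.5212

0.521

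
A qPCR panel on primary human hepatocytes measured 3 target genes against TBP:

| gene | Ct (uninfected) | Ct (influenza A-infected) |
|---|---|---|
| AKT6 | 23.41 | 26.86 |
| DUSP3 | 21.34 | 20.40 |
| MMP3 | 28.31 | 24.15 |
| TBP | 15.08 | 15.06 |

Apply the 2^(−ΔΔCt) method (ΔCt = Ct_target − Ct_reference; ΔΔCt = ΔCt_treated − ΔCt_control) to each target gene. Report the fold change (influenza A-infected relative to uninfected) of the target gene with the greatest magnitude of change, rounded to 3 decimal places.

17.630

AKT6: ΔΔCt = (26.86−15.06) − (23.41−15.08) = 11.80 − 8.33 = 3.47; fold change = 2^-3.47 = 0.090
DUSP3: ΔΔCt = (20.40−15.06) − (21.34−15.08) = 5.34 − 6.26 = -0.92; fold change = 2^0.92 = 1.892
MMP3: ΔΔCt = (24.15−15.06) − (28.31−15.08) = 9.09 − 13.23 = -4.14; fold change = 2^4.14 = 17.630
MMP3 has the largest |ΔΔCt| = 4.14.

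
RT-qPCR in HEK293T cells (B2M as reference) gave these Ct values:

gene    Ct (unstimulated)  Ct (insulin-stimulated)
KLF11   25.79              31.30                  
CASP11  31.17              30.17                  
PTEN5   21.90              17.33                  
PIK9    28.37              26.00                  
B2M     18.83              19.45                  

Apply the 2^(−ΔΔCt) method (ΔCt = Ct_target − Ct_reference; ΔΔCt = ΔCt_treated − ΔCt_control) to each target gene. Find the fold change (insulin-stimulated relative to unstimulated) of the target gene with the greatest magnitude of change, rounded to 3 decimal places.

KLF11: ΔΔCt = (31.30−19.45) − (25.79−18.83) = 11.85 − 6.96 = 4.89; fold change = 2^-4.89 = 0.034
CASP11: ΔΔCt = (30.17−19.45) − (31.17−18.83) = 10.72 − 12.34 = -1.62; fold change = 2^1.62 = 3.074
PTEN5: ΔΔCt = (17.33−19.45) − (21.90−18.83) = -2.12 − 3.07 = -5.19; fold change = 2^5.19 = 36.504
PIK9: ΔΔCt = (26.00−19.45) − (28.37−18.83) = 6.55 − 9.54 = -2.99; fold change = 2^2.99 = 7.945
PTEN5 has the largest |ΔΔCt| = 5.19.

36.504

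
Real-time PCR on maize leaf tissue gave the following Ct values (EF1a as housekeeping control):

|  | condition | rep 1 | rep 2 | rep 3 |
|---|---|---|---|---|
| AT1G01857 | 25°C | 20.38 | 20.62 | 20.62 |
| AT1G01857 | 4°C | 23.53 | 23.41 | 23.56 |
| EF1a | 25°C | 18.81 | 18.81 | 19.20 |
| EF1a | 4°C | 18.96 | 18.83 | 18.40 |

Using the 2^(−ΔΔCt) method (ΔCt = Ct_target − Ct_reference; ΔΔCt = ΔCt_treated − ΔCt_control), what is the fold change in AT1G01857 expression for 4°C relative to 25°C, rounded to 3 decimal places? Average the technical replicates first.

Mean Ct: AT1G01857 25°C 20.540; AT1G01857 4°C 23.500; EF1a 25°C 18.940; EF1a 4°C 18.730
ΔCt(25°C) = 20.540 − 18.940 = 1.600
ΔCt(4°C) = 23.500 − 18.730 = 4.770
ΔΔCt = 4.770 − 1.600 = 3.170
Fold change = 2^(−3.170) = 0.1111

0.111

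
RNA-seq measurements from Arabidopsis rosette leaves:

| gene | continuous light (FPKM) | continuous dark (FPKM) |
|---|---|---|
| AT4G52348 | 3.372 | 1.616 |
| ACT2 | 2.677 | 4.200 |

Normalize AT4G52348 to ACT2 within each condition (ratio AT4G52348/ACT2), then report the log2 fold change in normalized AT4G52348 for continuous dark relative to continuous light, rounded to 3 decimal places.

AT4G52348/ACT2 (continuous light) = 3.372 / 2.677 = 1.2596
AT4G52348/ACT2 (continuous dark) = 1.616 / 4.200 = 0.38476
Fold change = 0.38476 / 1.2596 = 0.3055
log2(0.3055) = -1.7109

-1.711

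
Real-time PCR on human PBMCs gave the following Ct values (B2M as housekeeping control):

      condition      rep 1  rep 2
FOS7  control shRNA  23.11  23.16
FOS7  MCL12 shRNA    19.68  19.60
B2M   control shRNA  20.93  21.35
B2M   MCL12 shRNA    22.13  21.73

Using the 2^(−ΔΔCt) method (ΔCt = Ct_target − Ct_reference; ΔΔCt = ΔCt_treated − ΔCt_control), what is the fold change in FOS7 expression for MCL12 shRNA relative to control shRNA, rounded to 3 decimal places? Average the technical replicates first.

Mean Ct: FOS7 control shRNA 23.135; FOS7 MCL12 shRNA 19.640; B2M control shRNA 21.140; B2M MCL12 shRNA 21.930
ΔCt(control shRNA) = 23.135 − 21.140 = 1.995
ΔCt(MCL12 shRNA) = 19.640 − 21.930 = -2.290
ΔΔCt = -2.290 − 1.995 = -4.285
Fold change = 2^(−(-4.285)) = 2^4.285 = 19.4946

19.495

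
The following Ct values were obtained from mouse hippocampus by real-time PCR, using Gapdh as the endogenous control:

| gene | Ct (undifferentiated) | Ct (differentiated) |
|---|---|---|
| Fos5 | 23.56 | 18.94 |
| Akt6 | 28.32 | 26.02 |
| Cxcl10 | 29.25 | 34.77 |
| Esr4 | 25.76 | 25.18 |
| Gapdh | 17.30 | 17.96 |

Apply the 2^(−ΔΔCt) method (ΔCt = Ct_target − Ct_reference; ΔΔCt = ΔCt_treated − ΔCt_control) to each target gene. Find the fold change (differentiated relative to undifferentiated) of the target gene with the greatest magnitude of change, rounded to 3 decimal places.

Fos5: ΔΔCt = (18.94−17.96) − (23.56−17.30) = 0.98 − 6.26 = -5.28; fold change = 2^5.28 = 38.854
Akt6: ΔΔCt = (26.02−17.96) − (28.32−17.30) = 8.06 − 11.02 = -2.96; fold change = 2^2.96 = 7.781
Cxcl10: ΔΔCt = (34.77−17.96) − (29.25−17.30) = 16.81 − 11.95 = 4.86; fold change = 2^-4.86 = 0.034
Esr4: ΔΔCt = (25.18−17.96) − (25.76−17.30) = 7.22 − 8.46 = -1.24; fold change = 2^1.24 = 2.362
Fos5 has the largest |ΔΔCt| = 5.28.

38.854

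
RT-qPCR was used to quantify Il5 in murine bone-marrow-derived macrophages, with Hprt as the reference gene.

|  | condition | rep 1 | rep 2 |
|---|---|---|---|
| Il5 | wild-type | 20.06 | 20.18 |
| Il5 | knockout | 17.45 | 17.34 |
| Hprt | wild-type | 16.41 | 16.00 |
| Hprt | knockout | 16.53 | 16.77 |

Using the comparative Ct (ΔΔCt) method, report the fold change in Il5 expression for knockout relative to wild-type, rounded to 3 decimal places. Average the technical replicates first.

Mean Ct: Il5 wild-type 20.120; Il5 knockout 17.395; Hprt wild-type 16.205; Hprt knockout 16.650
ΔCt(wild-type) = 20.120 − 16.205 = 3.915
ΔCt(knockout) = 17.395 − 16.650 = 0.745
ΔΔCt = 0.745 − 3.915 = -3.170
Fold change = 2^(−(-3.170)) = 2^3.170 = 9.0005

9.000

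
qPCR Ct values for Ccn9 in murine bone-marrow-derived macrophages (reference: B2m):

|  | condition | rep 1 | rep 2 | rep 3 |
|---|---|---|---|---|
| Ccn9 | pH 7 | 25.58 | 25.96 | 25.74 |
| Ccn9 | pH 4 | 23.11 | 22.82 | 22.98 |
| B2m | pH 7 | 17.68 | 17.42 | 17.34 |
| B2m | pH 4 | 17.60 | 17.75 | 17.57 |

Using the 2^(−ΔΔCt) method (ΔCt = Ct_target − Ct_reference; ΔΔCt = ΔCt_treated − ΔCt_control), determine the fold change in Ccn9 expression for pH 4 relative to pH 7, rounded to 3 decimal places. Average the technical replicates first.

Mean Ct: Ccn9 pH 7 25.760; Ccn9 pH 4 22.970; B2m pH 7 17.480; B2m pH 4 17.640
ΔCt(pH 7) = 25.760 − 17.480 = 8.280
ΔCt(pH 4) = 22.970 − 17.640 = 5.330
ΔΔCt = 5.330 − 8.280 = -2.950
Fold change = 2^(−(-2.950)) = 2^2.950 = 7.7275

7.727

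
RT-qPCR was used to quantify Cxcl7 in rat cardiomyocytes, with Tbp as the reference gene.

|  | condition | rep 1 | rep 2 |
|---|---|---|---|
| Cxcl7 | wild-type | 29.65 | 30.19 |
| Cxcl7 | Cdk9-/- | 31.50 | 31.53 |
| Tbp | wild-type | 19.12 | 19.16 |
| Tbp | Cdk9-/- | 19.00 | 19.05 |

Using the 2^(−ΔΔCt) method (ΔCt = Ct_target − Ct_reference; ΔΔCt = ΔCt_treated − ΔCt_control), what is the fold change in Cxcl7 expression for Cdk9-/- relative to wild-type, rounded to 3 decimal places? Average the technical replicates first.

0.306

Mean Ct: Cxcl7 wild-type 29.920; Cxcl7 Cdk9-/- 31.515; Tbp wild-type 19.140; Tbp Cdk9-/- 19.025
ΔCt(wild-type) = 29.920 − 19.140 = 10.780
ΔCt(Cdk9-/-) = 31.515 − 19.025 = 12.490
ΔΔCt = 12.490 − 10.780 = 1.710
Fold change = 2^(−1.710) = 0.3057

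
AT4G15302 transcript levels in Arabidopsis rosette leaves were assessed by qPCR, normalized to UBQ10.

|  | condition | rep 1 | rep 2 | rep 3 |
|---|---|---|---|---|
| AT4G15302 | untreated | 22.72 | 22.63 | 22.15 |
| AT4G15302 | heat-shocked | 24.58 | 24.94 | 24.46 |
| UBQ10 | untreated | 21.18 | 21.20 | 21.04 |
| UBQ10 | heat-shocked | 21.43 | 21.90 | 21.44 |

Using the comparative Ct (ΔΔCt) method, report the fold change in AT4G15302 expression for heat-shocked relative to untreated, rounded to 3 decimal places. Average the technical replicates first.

Mean Ct: AT4G15302 untreated 22.500; AT4G15302 heat-shocked 24.660; UBQ10 untreated 21.140; UBQ10 heat-shocked 21.590
ΔCt(untreated) = 22.500 − 21.140 = 1.360
ΔCt(heat-shocked) = 24.660 − 21.590 = 3.070
ΔΔCt = 3.070 − 1.360 = 1.710
Fold change = 2^(−1.710) = 0.3057

0.306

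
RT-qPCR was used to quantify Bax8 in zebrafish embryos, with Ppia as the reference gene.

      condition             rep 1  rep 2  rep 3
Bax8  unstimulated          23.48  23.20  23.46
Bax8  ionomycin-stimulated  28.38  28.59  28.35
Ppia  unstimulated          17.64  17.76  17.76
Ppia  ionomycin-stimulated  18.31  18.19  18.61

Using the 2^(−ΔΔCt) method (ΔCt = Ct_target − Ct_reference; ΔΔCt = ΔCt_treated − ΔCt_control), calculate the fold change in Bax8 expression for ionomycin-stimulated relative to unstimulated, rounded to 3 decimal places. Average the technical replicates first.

Mean Ct: Bax8 unstimulated 23.380; Bax8 ionomycin-stimulated 28.440; Ppia unstimulated 17.720; Ppia ionomycin-stimulated 18.370
ΔCt(unstimulated) = 23.380 − 17.720 = 5.660
ΔCt(ionomycin-stimulated) = 28.440 − 18.370 = 10.070
ΔΔCt = 10.070 − 5.660 = 4.410
Fold change = 2^(−4.410) = 0.0470

0.047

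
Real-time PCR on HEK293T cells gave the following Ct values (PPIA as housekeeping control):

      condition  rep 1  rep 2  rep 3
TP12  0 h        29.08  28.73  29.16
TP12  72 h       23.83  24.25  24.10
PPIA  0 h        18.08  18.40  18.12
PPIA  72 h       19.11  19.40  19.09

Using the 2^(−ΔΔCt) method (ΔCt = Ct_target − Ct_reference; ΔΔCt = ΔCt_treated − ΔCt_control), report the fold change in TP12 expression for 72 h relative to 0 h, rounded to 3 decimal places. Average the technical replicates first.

Mean Ct: TP12 0 h 28.990; TP12 72 h 24.060; PPIA 0 h 18.200; PPIA 72 h 19.200
ΔCt(0 h) = 28.990 − 18.200 = 10.790
ΔCt(72 h) = 24.060 − 19.200 = 4.860
ΔΔCt = 4.860 − 10.790 = -5.930
Fold change = 2^(−(-5.930)) = 2^5.930 = 60.9688

60.969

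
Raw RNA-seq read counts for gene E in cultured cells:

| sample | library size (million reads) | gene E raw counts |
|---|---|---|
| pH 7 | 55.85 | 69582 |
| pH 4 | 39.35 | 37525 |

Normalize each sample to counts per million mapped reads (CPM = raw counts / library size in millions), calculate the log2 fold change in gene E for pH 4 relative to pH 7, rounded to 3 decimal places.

CPM(pH 7) = 69582 / 55.85 = 1245.8729
CPM(pH 4) = 37525 / 39.35 = 953.6213
Fold change = 953.6213 / 1245.8729 = 0.76542
log2(0.76542) = -0.3857

-0.386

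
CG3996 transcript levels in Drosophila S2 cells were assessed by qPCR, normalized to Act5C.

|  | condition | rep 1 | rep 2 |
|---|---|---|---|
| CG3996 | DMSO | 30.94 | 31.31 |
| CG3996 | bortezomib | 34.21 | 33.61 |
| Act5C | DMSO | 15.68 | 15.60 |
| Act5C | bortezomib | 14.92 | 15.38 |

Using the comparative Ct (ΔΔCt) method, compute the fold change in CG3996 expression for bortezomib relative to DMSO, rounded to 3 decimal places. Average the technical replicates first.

0.103

Mean Ct: CG3996 DMSO 31.125; CG3996 bortezomib 33.910; Act5C DMSO 15.640; Act5C bortezomib 15.150
ΔCt(DMSO) = 31.125 − 15.640 = 15.485
ΔCt(bortezomib) = 33.910 − 15.150 = 18.760
ΔΔCt = 18.760 − 15.485 = 3.275
Fold change = 2^(−3.275) = 0.1033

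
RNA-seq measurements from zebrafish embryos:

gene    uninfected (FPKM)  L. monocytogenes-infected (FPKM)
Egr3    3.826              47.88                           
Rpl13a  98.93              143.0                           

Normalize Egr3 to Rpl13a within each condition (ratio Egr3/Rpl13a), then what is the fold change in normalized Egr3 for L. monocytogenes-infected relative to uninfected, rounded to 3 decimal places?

Egr3/Rpl13a (uninfected) = 3.826 / 98.93 = 0.038674
Egr3/Rpl13a (L. monocytogenes-infected) = 47.88 / 143.0 = 0.33483
Fold change = 0.33483 / 0.038674 = 8.6577

8.658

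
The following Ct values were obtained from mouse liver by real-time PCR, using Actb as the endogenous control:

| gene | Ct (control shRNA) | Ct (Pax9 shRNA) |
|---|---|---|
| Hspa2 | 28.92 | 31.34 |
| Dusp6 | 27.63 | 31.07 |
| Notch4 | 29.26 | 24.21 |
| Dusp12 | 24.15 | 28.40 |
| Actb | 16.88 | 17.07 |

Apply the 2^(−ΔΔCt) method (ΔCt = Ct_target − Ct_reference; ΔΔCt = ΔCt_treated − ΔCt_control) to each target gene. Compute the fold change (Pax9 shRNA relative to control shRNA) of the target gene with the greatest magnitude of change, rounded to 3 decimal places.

Hspa2: ΔΔCt = (31.34−17.07) − (28.92−16.88) = 14.27 − 12.04 = 2.23; fold change = 2^-2.23 = 0.213
Dusp6: ΔΔCt = (31.07−17.07) − (27.63−16.88) = 14.00 − 10.75 = 3.25; fold change = 2^-3.25 = 0.105
Notch4: ΔΔCt = (24.21−17.07) − (29.26−16.88) = 7.14 − 12.38 = -5.24; fold change = 2^5.24 = 37.792
Dusp12: ΔΔCt = (28.40−17.07) − (24.15−16.88) = 11.33 − 7.27 = 4.06; fold change = 2^-4.06 = 0.060
Notch4 has the largest |ΔΔCt| = 5.24.

37.792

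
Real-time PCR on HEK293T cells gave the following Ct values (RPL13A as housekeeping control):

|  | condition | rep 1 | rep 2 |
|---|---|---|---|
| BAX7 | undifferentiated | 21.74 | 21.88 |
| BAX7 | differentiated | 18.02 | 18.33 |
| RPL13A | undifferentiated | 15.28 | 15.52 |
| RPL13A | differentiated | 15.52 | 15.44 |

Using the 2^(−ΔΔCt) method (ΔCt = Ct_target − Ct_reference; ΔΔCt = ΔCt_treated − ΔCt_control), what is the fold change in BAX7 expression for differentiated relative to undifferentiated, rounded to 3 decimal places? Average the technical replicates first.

13.132

Mean Ct: BAX7 undifferentiated 21.810; BAX7 differentiated 18.175; RPL13A undifferentiated 15.400; RPL13A differentiated 15.480
ΔCt(undifferentiated) = 21.810 − 15.400 = 6.410
ΔCt(differentiated) = 18.175 − 15.480 = 2.695
ΔΔCt = 2.695 − 6.410 = -3.715
Fold change = 2^(−(-3.715)) = 2^3.715 = 13.1319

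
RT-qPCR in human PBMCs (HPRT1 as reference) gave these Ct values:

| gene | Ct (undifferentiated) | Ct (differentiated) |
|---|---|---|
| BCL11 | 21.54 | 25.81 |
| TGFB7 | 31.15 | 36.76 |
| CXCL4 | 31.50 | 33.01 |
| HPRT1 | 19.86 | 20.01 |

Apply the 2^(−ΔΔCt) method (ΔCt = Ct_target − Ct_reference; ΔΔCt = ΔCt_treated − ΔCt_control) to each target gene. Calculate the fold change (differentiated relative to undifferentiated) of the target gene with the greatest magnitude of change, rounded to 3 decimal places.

BCL11: ΔΔCt = (25.81−20.01) − (21.54−19.86) = 5.80 − 1.68 = 4.12; fold change = 2^-4.12 = 0.058
TGFB7: ΔΔCt = (36.76−20.01) − (31.15−19.86) = 16.75 − 11.29 = 5.46; fold change = 2^-5.46 = 0.023
CXCL4: ΔΔCt = (33.01−20.01) − (31.50−19.86) = 13.00 − 11.64 = 1.36; fold change = 2^-1.36 = 0.390
TGFB7 has the largest |ΔΔCt| = 5.46.

0.023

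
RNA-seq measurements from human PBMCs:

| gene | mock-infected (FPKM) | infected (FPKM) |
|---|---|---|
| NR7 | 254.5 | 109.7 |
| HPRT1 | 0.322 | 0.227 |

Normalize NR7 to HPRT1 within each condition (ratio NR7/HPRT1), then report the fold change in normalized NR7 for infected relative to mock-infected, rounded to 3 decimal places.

NR7/HPRT1 (mock-infected) = 254.5 / 0.322 = 790.37
NR7/HPRT1 (infected) = 109.7 / 0.227 = 483.26
Fold change = 483.26 / 790.37 = 0.6114

0.611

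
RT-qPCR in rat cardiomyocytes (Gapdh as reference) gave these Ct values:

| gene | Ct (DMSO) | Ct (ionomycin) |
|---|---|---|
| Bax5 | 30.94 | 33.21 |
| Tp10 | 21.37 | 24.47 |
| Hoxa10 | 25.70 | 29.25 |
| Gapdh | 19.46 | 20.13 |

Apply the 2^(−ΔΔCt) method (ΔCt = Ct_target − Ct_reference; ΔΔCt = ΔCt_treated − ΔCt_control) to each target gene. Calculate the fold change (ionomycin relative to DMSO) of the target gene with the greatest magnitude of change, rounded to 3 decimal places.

0.136

Bax5: ΔΔCt = (33.21−20.13) − (30.94−19.46) = 13.08 − 11.48 = 1.60; fold change = 2^-1.60 = 0.330
Tp10: ΔΔCt = (24.47−20.13) − (21.37−19.46) = 4.34 − 1.91 = 2.43; fold change = 2^-2.43 = 0.186
Hoxa10: ΔΔCt = (29.25−20.13) − (25.70−19.46) = 9.12 − 6.24 = 2.88; fold change = 2^-2.88 = 0.136
Hoxa10 has the largest |ΔΔCt| = 2.88.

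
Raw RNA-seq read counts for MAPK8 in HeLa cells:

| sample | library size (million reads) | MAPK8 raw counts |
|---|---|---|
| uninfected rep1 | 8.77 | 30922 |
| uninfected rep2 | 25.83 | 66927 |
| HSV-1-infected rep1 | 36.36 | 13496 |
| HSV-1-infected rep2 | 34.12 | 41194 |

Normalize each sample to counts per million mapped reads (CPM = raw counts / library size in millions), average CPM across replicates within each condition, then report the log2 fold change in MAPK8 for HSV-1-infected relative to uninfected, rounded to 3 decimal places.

CPM(uninfected rep1) = 30922 / 8.77 = 3525.8837
CPM(uninfected rep2) = 66927 / 25.83 = 2591.0569
CPM(HSV-1-infected rep1) = 13496 / 36.36 = 371.1771
CPM(HSV-1-infected rep2) = 41194 / 34.12 = 1207.3271
mean CPM(uninfected) = 3058.4703; mean CPM(HSV-1-infected) = 789.2521
Fold change = 789.2521 / 3058.4703 = 0.25805
log2(0.25805) = -1.9543

-1.954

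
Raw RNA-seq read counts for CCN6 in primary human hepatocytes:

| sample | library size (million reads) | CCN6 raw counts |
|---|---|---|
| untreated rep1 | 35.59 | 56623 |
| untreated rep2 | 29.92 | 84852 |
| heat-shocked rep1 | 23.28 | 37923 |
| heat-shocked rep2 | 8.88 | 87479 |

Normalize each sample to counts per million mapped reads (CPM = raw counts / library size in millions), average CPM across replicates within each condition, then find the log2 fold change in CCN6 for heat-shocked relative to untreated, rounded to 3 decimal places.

CPM(untreated rep1) = 56623 / 35.59 = 1590.9806
CPM(untreated rep2) = 84852 / 29.92 = 2835.9626
CPM(heat-shocked rep1) = 37923 / 23.28 = 1628.9948
CPM(heat-shocked rep2) = 87479 / 8.88 = 9851.2387
mean CPM(untreated) = 2213.4716; mean CPM(heat-shocked) = 5740.1168
Fold change = 5740.1168 / 2213.4716 = 2.59326
log2(2.59326) = 1.3748

1.375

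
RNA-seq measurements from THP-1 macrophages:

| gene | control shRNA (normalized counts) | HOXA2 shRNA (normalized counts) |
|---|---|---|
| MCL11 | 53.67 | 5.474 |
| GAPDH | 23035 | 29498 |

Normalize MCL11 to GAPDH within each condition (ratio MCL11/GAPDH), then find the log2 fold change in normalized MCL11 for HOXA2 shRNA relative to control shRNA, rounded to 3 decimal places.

MCL11/GAPDH (control shRNA) = 53.67 / 23035 = 0.0023299
MCL11/GAPDH (HOXA2 shRNA) = 5.474 / 29498 = 0.00018557
Fold change = 0.00018557 / 0.0023299 = 0.0796
log2(0.0796) = -3.6502

-3.650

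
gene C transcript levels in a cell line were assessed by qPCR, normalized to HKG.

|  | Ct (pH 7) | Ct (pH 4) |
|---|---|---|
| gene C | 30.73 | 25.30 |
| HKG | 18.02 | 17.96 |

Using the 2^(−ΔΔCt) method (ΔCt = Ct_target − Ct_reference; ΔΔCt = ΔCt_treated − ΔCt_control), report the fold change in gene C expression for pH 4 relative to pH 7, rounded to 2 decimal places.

ΔCt(pH 7) = 30.730 − 18.020 = 12.710
ΔCt(pH 4) = 25.300 − 17.960 = 7.340
ΔΔCt = 7.340 − 12.710 = -5.370
Fold change = 2^(−(-5.370)) = 2^5.370 = 41.355

41.36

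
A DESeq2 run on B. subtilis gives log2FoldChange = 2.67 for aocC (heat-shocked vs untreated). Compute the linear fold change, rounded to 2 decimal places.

6.36

Fold change = 2^(2.67) = 6.364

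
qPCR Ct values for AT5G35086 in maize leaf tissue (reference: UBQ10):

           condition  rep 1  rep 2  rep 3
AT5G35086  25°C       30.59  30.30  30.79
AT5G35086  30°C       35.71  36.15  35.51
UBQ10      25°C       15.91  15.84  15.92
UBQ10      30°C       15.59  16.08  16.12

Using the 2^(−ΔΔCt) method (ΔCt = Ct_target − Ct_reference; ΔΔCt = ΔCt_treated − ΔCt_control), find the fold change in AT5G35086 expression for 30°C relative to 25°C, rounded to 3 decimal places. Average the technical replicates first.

0.027

Mean Ct: AT5G35086 25°C 30.560; AT5G35086 30°C 35.790; UBQ10 25°C 15.890; UBQ10 30°C 15.930
ΔCt(25°C) = 30.560 − 15.890 = 14.670
ΔCt(30°C) = 35.790 − 15.930 = 19.860
ΔΔCt = 19.860 − 14.670 = 5.190
Fold change = 2^(−5.190) = 0.0274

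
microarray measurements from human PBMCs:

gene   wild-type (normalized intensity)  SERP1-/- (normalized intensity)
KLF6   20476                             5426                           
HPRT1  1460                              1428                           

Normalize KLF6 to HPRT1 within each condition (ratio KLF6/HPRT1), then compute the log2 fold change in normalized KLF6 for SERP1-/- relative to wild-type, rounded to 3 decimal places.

-1.884

KLF6/HPRT1 (wild-type) = 20476 / 1460 = 14.025
KLF6/HPRT1 (SERP1-/-) = 5426 / 1428 = 3.7997
Fold change = 3.7997 / 14.025 = 0.2709
log2(0.2709) = -1.8840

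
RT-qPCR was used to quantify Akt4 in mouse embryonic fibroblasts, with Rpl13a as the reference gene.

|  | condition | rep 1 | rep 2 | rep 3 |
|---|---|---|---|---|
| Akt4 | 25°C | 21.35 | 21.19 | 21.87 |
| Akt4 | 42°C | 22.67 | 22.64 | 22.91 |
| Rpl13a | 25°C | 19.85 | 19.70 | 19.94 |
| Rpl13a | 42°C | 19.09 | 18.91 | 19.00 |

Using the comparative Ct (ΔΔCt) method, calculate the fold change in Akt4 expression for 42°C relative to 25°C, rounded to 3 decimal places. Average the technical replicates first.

0.233

Mean Ct: Akt4 25°C 21.470; Akt4 42°C 22.740; Rpl13a 25°C 19.830; Rpl13a 42°C 19.000
ΔCt(25°C) = 21.470 − 19.830 = 1.640
ΔCt(42°C) = 22.740 − 19.000 = 3.740
ΔΔCt = 3.740 − 1.640 = 2.100
Fold change = 2^(−2.100) = 0.2333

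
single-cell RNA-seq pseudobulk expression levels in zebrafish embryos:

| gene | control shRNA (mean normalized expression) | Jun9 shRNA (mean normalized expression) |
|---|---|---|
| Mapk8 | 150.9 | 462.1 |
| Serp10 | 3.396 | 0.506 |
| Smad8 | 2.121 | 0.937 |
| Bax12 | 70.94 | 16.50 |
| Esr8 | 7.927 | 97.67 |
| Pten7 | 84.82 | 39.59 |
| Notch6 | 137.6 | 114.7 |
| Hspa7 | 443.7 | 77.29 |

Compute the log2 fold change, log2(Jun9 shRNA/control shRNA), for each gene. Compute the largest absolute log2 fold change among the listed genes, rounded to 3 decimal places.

log2(462.1/150.9) = 1.615  (Mapk8)
log2(0.506/3.396) = -2.747  (Serp10)
log2(0.937/2.121) = -1.179  (Smad8)
log2(16.50/70.94) = -2.104  (Bax12)
log2(97.67/7.927) = 3.623  (Esr8)
log2(39.59/84.82) = -1.099  (Pten7)
log2(114.7/137.6) = -0.263  (Notch6)
log2(77.29/443.7) = -2.521  (Hspa7)
The largest magnitude belongs to Esr8.

3.623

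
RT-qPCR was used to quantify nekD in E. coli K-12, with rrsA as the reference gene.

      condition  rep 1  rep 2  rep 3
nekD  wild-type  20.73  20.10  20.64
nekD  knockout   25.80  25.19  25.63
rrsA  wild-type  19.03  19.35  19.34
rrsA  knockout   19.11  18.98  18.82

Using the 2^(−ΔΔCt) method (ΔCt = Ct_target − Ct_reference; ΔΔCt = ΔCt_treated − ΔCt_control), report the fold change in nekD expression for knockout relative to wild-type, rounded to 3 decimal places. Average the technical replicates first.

0.025

Mean Ct: nekD wild-type 20.490; nekD knockout 25.540; rrsA wild-type 19.240; rrsA knockout 18.970
ΔCt(wild-type) = 20.490 − 19.240 = 1.250
ΔCt(knockout) = 25.540 − 18.970 = 6.570
ΔΔCt = 6.570 − 1.250 = 5.320
Fold change = 2^(−5.320) = 0.0250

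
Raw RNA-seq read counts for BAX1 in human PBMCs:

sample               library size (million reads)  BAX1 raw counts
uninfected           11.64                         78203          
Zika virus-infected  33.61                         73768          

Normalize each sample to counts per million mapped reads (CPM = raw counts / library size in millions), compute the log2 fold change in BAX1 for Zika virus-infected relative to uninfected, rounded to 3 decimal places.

-1.614

CPM(uninfected) = 78203 / 11.64 = 6718.4708
CPM(Zika virus-infected) = 73768 / 33.61 = 2194.8230
Fold change = 2194.8230 / 6718.4708 = 0.32668
log2(0.32668) = -1.6140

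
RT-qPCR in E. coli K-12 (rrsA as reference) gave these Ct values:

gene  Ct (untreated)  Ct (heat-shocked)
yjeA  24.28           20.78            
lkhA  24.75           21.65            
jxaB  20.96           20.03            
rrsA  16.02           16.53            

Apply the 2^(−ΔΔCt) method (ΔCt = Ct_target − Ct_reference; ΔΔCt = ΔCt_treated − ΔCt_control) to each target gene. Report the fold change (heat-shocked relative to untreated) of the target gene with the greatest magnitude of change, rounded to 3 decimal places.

16.111

yjeA: ΔΔCt = (20.78−16.53) − (24.28−16.02) = 4.25 − 8.26 = -4.01; fold change = 2^4.01 = 16.111
lkhA: ΔΔCt = (21.65−16.53) − (24.75−16.02) = 5.12 − 8.73 = -3.61; fold change = 2^3.61 = 12.210
jxaB: ΔΔCt = (20.03−16.53) − (20.96−16.02) = 3.50 − 4.94 = -1.44; fold change = 2^1.44 = 2.713
yjeA has the largest |ΔΔCt| = 4.01.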